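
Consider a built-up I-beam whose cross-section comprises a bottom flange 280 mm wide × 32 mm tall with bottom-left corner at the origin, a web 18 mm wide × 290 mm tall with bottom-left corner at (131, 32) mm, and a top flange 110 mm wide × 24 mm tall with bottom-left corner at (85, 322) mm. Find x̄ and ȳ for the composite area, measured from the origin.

x̄ = 140.00 mm, ȳ = 115.88 mm

bottom flange: A = 280 × 32 = 8960.00, centroid at (140.00, 16.00).
web: A = 18 × 290 = 5220.00, centroid at (140.00, 177.00).
top flange: A = 110 × 24 = 2640.00, centroid at (140.00, 334.00).
ΣA = 16820.00 mm²
ΣAx̄ = (8960.00)(140.00) + (5220.00)(140.00) + (2640.00)(140.00) = 2354800.00 mm³
ΣAȳ = (8960.00)(16.00) + (5220.00)(177.00) + (2640.00)(334.00) = 1949060.00 mm³
x̄ = 2354800.00 / 16820.00 = 140.00 mm
ȳ = 1949060.00 / 16820.00 = 115.88 mm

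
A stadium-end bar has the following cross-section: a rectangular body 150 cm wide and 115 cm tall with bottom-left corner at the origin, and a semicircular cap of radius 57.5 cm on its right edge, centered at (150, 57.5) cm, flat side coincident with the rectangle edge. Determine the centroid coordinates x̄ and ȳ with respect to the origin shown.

rectangular body: A = 150 × 115 = 17250.00, centroid at (75.00, 57.50).
semicircular end: A = ½π·57.5² = 5193.45, centroid at (174.40, 57.50).
ΣA = 22443.45 cm²
ΣAx̄ = (17250.00)(75.00) + (5193.45)(174.40) = 2199506.39 cm³
ΣAȳ = (17250.00)(57.50) + (5193.45)(57.50) = 1290498.11 cm³
x̄ = 2199506.39 / 22443.45 = 98.00 cm
ȳ = 1290498.11 / 22443.45 = 57.50 cm

x̄ = 98.00 cm, ȳ = 57.50 cm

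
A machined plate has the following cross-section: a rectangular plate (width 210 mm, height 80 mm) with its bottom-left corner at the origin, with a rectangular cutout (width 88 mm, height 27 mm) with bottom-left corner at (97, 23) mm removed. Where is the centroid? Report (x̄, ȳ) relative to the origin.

x̄ = 99.07 mm, ȳ = 40.58 mm

Part | A | x̄ᵢ | ȳᵢ | A·x̄ᵢ | A·ȳᵢ
plate | 16800.00 | 105.00 | 40.00 | 1764000.00 | 672000.00
hole | -2376.00 | 141.00 | 36.50 | -335016.00 | -86724.00
Σ | 14424.00 |  |  | 1428984.00 | 585276.00
x̄ = 1428984.00 / 14424.00 = 99.07 mm
ȳ = 585276.00 / 14424.00 = 40.58 mm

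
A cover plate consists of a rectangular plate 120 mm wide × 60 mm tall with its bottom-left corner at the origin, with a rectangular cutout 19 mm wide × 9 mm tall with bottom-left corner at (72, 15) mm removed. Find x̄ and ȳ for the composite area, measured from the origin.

x̄ = 59.48 mm, ȳ = 30.26 mm

plate: A = 120 × 60 = 7200.00, centroid at (60.00, 30.00).
hole: A = −(19 × 9) = -171.00, centroid at (81.50, 19.50).
ΣA = 7029.00 mm²
ΣAx̄ = (7200.00)(60.00) + (-171.00)(81.50) = 418063.50 mm³
ΣAȳ = (7200.00)(30.00) + (-171.00)(19.50) = 212665.50 mm³
x̄ = 418063.50 / 7029.00 = 59.48 mm
ȳ = 212665.50 / 7029.00 = 30.26 mm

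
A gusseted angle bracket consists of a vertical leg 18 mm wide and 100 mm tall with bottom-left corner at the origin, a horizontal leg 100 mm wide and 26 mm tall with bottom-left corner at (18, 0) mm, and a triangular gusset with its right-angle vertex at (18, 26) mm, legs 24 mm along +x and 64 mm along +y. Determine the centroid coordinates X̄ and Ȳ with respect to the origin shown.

X̄ = 41.21 mm, Ȳ = 30.99 mm

vertical leg: A = 18 × 100 = 1800.00, centroid at (9.00, 50.00).
horizontal leg: A = 100 × 26 = 2600.00, centroid at (68.00, 13.00).
gusset: A = ½·24·64 = 768.00, centroid at (26.00, 47.33).
ΣA = 5168.00 mm², ΣAX̄ = 212968.00 mm³, ΣAȲ = 160152.00 mm³.
X̄ = 212968.00/5168.00 = 41.21 mm; Ȳ = 160152.00/5168.00 = 30.99 mm.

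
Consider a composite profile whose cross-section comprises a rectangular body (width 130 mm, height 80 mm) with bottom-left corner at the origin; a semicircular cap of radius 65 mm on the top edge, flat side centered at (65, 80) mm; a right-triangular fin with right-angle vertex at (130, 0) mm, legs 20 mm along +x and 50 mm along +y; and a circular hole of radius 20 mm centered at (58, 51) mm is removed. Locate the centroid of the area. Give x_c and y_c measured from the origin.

rectangular body: A = 130 × 80 = 10400.00, centroid at (65.00, 40.00).
semicircular top: A = ½π·65² = 6636.61, centroid at (65.00, 107.59).
triangular fin: A = ½·20·50 = 500.00, centroid at (136.67, 16.67).
hole: A = −π·20² = -1256.64, centroid at (58.00, 51.00).
ΣA = 16279.98 mm², ΣAx_c = 1102828.33 mm³, ΣAy_c = 1074257.33 mm³.
x_c = 1102828.33/16279.98 = 67.74 mm; y_c = 1074257.33/16279.98 = 65.99 mm.

x_c = 67.74 mm, y_c = 65.99 mm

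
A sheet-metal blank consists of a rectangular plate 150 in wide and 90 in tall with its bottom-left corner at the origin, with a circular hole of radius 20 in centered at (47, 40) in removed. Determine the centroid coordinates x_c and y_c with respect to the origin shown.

x_c = 77.87 in, y_c = 45.51 in

plate: A = 150 × 90 = 13500.00, centroid at (75.00, 45.00).
hole: A = −π·20² = -1256.64, centroid at (47.00, 40.00).
ΣA = 12243.36 in²
ΣAx_c = (13500.00)(75.00) + (-1256.64)(47.00) = 953438.06 in³
ΣAy_c = (13500.00)(45.00) + (-1256.64)(40.00) = 557234.52 in³
x_c = 953438.06 / 12243.36 = 77.87 in
y_c = 557234.52 / 12243.36 = 45.51 in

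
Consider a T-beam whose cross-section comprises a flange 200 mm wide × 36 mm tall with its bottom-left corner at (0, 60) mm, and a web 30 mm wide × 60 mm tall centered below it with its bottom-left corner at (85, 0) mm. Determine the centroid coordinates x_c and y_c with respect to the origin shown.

x_c = 100.00 mm, y_c = 68.40 mm

web: A = 30 × 60 = 1800.00, centroid at (100.00, 30.00).
flange: A = 200 × 36 = 7200.00, centroid at (100.00, 78.00).
ΣA = 9000.00 mm²
ΣAx_c = (1800.00)(100.00) + (7200.00)(100.00) = 900000.00 mm³
ΣAy_c = (1800.00)(30.00) + (7200.00)(78.00) = 615600.00 mm³
x_c = 900000.00 / 9000.00 = 100.00 mm
y_c = 615600.00 / 9000.00 = 68.40 mm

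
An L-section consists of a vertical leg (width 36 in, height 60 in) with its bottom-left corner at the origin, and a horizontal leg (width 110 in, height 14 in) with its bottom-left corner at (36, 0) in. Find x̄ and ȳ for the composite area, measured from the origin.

x̄ = 48.38 in, ȳ = 20.43 in

vertical leg: A = 36 × 60 = 2160.00, centroid at (18.00, 30.00).
horizontal leg: A = 110 × 14 = 1540.00, centroid at (91.00, 7.00).
ΣA = 3700.00 in², ΣAx̄ = 179020.00 in³, ΣAȳ = 75580.00 in³.
x̄ = 179020.00/3700.00 = 48.38 in; ȳ = 75580.00/3700.00 = 20.43 in.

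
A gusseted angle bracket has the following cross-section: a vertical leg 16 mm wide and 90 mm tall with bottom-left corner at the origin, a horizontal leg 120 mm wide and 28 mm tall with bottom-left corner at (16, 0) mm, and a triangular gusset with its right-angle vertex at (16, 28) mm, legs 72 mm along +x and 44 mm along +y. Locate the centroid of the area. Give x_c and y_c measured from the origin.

x_c = 51.73 mm, y_c = 28.11 mm

Part | A | x̄ᵢ | ȳᵢ | A·x̄ᵢ | A·ȳᵢ
vertical leg | 1440.00 | 8.00 | 45.00 | 11520.00 | 64800.00
horizontal leg | 3360.00 | 76.00 | 14.00 | 255360.00 | 47040.00
gusset | 1584.00 | 40.00 | 42.67 | 63360.00 | 67584.00
Σ | 6384.00 |  |  | 330240.00 | 179424.00
x_c = 330240.00 / 6384.00 = 51.73 mm
y_c = 179424.00 / 6384.00 = 28.11 mm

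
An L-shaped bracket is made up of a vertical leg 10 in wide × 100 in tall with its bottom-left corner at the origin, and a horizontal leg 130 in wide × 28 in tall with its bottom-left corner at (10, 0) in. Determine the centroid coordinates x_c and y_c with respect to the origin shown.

vertical leg: A = 10 × 100 = 1000.00, centroid at (5.00, 50.00).
horizontal leg: A = 130 × 28 = 3640.00, centroid at (75.00, 14.00).
ΣA = 4640.00 in²
ΣAx_c = (1000.00)(5.00) + (3640.00)(75.00) = 278000.00 in³
ΣAy_c = (1000.00)(50.00) + (3640.00)(14.00) = 100960.00 in³
x_c = 278000.00 / 4640.00 = 59.91 in
y_c = 100960.00 / 4640.00 = 21.76 in

x_c = 59.91 in, y_c = 21.76 in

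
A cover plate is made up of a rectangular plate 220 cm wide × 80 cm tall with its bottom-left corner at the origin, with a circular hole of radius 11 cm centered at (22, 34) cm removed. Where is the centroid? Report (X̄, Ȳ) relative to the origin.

X̄ = 111.94 cm, Ȳ = 40.13 cm

plate: A = 220 × 80 = 17600.00, centroid at (110.00, 40.00).
hole: A = −π·11² = -380.13, centroid at (22.00, 34.00).
ΣA = 17219.87 cm², ΣAX̄ = 1927637.08 cm³, ΣAȲ = 691075.49 cm³.
X̄ = 1927637.08/17219.87 = 111.94 cm; Ȳ = 691075.49/17219.87 = 40.13 cm.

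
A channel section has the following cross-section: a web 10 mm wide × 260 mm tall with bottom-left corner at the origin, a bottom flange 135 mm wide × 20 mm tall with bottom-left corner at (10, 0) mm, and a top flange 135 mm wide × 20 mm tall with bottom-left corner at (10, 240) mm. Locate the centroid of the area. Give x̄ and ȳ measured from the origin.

x̄ = 53.94 mm, ȳ = 130.00 mm

web: A = 10 × 260 = 2600.00, centroid at (5.00, 130.00).
bottom flange: A = 135 × 20 = 2700.00, centroid at (77.50, 10.00).
top flange: A = 135 × 20 = 2700.00, centroid at (77.50, 250.00).
ΣA = 8000.00 mm²
ΣAx̄ = (2600.00)(5.00) + (2700.00)(77.50) + (2700.00)(77.50) = 431500.00 mm³
ΣAȳ = (2600.00)(130.00) + (2700.00)(10.00) + (2700.00)(250.00) = 1040000.00 mm³
x̄ = 431500.00 / 8000.00 = 53.94 mm
ȳ = 1040000.00 / 8000.00 = 130.00 mm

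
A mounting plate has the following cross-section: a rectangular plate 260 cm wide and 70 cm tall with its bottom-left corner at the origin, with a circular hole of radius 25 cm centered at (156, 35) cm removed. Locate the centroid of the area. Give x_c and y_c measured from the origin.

x_c = 126.86 cm, y_c = 35.00 cm

plate: A = 260 × 70 = 18200.00, centroid at (130.00, 35.00).
hole: A = −π·25² = -1963.50, centroid at (156.00, 35.00).
ΣA = 16236.50 cm²
ΣAx_c = (18200.00)(130.00) + (-1963.50)(156.00) = 2059694.72 cm³
ΣAy_c = (18200.00)(35.00) + (-1963.50)(35.00) = 568277.66 cm³
x_c = 2059694.72 / 16236.50 = 126.86 cm
y_c = 568277.66 / 16236.50 = 35.00 cm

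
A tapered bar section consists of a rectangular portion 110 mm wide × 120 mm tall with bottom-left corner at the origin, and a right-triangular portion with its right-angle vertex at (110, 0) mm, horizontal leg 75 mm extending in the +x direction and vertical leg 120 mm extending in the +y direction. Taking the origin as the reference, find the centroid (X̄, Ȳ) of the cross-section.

rectangular portion: A = 110 × 120 = 13200.00, centroid at (55.00, 60.00).
triangular portion: A = ½·75·120 = 4500.00, centroid at (135.00, 40.00).
ΣA = 17700.00 mm²
ΣAX̄ = (13200.00)(55.00) + (4500.00)(135.00) = 1333500.00 mm³
ΣAȲ = (13200.00)(60.00) + (4500.00)(40.00) = 972000.00 mm³
X̄ = 1333500.00 / 17700.00 = 75.34 mm
Ȳ = 972000.00 / 17700.00 = 54.92 mm

X̄ = 75.34 mm, Ȳ = 54.92 mm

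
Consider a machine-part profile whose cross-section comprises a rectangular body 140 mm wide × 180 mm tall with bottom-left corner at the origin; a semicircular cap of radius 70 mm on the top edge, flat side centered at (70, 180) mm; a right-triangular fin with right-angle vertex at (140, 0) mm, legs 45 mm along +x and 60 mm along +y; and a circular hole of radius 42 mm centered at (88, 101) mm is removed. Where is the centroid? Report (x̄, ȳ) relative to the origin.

x̄ = 70.52 mm, ȳ = 116.68 mm

rectangular body: A = 140 × 180 = 25200.00, centroid at (70.00, 90.00).
semicircular top: A = ½π·70² = 7696.90, centroid at (70.00, 209.71).
triangular fin: A = ½·45·60 = 1350.00, centroid at (155.00, 20.00).
hole: A = −π·42² = -5541.77, centroid at (88.00, 101.00).
ΣA = 28705.13 mm², ΣAx̄ = 2024357.43 mm³, ΣAȳ = 3349390.31 mm³.
x̄ = 2024357.43/28705.13 = 70.52 mm; ȳ = 3349390.31/28705.13 = 116.68 mm.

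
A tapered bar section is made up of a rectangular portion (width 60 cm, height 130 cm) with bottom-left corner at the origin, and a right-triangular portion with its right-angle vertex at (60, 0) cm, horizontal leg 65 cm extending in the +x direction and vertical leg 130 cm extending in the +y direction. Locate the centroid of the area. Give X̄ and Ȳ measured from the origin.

rectangular portion: A = 60 × 130 = 7800.00, centroid at (30.00, 65.00).
triangular portion: A = ½·65·130 = 4225.00, centroid at (81.67, 43.33).
ΣA = 12025.00 cm²
ΣAX̄ = (7800.00)(30.00) + (4225.00)(81.67) = 579041.67 cm³
ΣAȲ = (7800.00)(65.00) + (4225.00)(43.33) = 690083.33 cm³
X̄ = 579041.67 / 12025.00 = 48.15 cm
Ȳ = 690083.33 / 12025.00 = 57.39 cm

X̄ = 48.15 cm, Ȳ = 57.39 cm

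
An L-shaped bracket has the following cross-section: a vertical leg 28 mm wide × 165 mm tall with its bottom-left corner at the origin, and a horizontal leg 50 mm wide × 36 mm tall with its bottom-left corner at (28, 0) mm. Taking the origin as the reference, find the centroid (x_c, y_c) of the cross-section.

vertical leg: A = 28 × 165 = 4620.00, centroid at (14.00, 82.50).
horizontal leg: A = 50 × 36 = 1800.00, centroid at (53.00, 18.00).
ΣA = 6420.00 mm²
ΣAx_c = (4620.00)(14.00) + (1800.00)(53.00) = 160080.00 mm³
ΣAy_c = (4620.00)(82.50) + (1800.00)(18.00) = 413550.00 mm³
x_c = 160080.00 / 6420.00 = 24.93 mm
y_c = 413550.00 / 6420.00 = 64.42 mm

x_c = 24.93 mm, y_c = 64.42 mm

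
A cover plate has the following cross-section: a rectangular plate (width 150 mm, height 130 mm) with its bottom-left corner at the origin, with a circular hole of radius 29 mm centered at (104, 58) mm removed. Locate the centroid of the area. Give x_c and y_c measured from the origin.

x_c = 70.45 mm, y_c = 66.10 mm

Part | A | x̄ᵢ | ȳᵢ | A·x̄ᵢ | A·ȳᵢ
plate | 19500.00 | 75.00 | 65.00 | 1462500.00 | 1267500.00
hole | -2642.08 | 104.00 | 58.00 | -274776.26 | -153240.61
Σ | 16857.92 |  |  | 1187723.74 | 1114259.39
x_c = 1187723.74 / 16857.92 = 70.45 mm
y_c = 1114259.39 / 16857.92 = 66.10 mm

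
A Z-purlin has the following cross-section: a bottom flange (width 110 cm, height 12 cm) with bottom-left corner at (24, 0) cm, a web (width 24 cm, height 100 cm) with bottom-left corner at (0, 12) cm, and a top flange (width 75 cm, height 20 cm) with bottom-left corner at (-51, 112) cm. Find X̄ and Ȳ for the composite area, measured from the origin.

X̄ = 21.61 cm, Ȳ = 65.08 cm

bottom flange: A = 110 × 12 = 1320.00, centroid at (79.00, 6.00).
web: A = 24 × 100 = 2400.00, centroid at (12.00, 62.00).
top flange: A = 75 × 20 = 1500.00, centroid at (-13.50, 122.00).
ΣA = 5220.00 cm²
ΣAX̄ = (1320.00)(79.00) + (2400.00)(12.00) + (1500.00)(-13.50) = 112830.00 cm³
ΣAȲ = (1320.00)(6.00) + (2400.00)(62.00) + (1500.00)(122.00) = 339720.00 cm³
X̄ = 112830.00 / 5220.00 = 21.61 cm
Ȳ = 339720.00 / 5220.00 = 65.08 cm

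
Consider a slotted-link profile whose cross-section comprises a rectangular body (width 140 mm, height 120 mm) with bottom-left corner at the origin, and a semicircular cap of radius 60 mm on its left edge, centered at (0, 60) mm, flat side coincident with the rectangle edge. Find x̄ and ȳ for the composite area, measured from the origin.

rectangular body: A = 140 × 120 = 16800.00, centroid at (70.00, 60.00).
semicircular end: A = ½π·60² = 5654.87, centroid at (-25.46, 60.00).
ΣA = 22454.87 mm²
ΣAx̄ = (16800.00)(70.00) + (5654.87)(-25.46) = 1032000.00 mm³
ΣAȳ = (16800.00)(60.00) + (5654.87)(60.00) = 1347292.01 mm³
x̄ = 1032000.00 / 22454.87 = 45.96 mm
ȳ = 1347292.01 / 22454.87 = 60.00 mm

x̄ = 45.96 mm, ȳ = 60.00 mm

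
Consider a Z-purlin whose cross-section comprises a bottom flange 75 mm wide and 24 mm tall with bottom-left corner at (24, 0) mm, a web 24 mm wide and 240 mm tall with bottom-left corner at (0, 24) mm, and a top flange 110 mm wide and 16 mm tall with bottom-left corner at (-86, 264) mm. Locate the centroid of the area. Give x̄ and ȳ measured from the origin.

x̄ = 13.44 mm, ȳ = 142.68 mm

Part | A | x̄ᵢ | ȳᵢ | A·x̄ᵢ | A·ȳᵢ
bottom flange | 1800.00 | 61.50 | 12.00 | 110700.00 | 21600.00
web | 5760.00 | 12.00 | 144.00 | 69120.00 | 829440.00
top flange | 1760.00 | -31.00 | 272.00 | -54560.00 | 478720.00
Σ | 9320.00 |  |  | 125260.00 | 1329760.00
x̄ = 125260.00 / 9320.00 = 13.44 mm
ȳ = 1329760.00 / 9320.00 = 142.68 mm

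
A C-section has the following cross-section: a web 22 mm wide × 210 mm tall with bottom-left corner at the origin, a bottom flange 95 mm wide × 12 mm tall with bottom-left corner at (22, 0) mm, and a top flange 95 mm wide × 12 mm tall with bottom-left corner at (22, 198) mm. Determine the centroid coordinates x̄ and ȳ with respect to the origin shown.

web: A = 22 × 210 = 4620.00, centroid at (11.00, 105.00).
bottom flange: A = 95 × 12 = 1140.00, centroid at (69.50, 6.00).
top flange: A = 95 × 12 = 1140.00, centroid at (69.50, 204.00).
ΣA = 6900.00 mm², ΣAx̄ = 209280.00 mm³, ΣAȳ = 724500.00 mm³.
x̄ = 209280.00/6900.00 = 30.33 mm; ȳ = 724500.00/6900.00 = 105.00 mm.

x̄ = 30.33 mm, ȳ = 105.00 mm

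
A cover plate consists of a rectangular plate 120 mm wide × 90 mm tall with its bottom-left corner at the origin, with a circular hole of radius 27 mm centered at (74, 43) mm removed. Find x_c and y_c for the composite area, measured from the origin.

x_c = 56.23 mm, y_c = 45.54 mm

plate: A = 120 × 90 = 10800.00, centroid at (60.00, 45.00).
hole: A = −π·27² = -2290.22, centroid at (74.00, 43.00).
ΣA = 8509.78 mm², ΣAx_c = 478523.64 mm³, ΣAy_c = 387520.50 mm³.
x_c = 478523.64/8509.78 = 56.23 mm; y_c = 387520.50/8509.78 = 45.54 mm.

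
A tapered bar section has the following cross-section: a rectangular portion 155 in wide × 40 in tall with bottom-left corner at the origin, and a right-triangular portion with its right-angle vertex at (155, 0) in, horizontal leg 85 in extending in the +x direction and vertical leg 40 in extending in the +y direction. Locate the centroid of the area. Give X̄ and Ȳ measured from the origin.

X̄ = 100.27 in, Ȳ = 18.57 in

rectangular portion: A = 155 × 40 = 6200.00, centroid at (77.50, 20.00).
triangular portion: A = ½·85·40 = 1700.00, centroid at (183.33, 13.33).
ΣA = 7900.00 in², ΣAX̄ = 792166.67 in³, ΣAȲ = 146666.67 in³.
X̄ = 792166.67/7900.00 = 100.27 in; Ȳ = 146666.67/7900.00 = 18.57 in.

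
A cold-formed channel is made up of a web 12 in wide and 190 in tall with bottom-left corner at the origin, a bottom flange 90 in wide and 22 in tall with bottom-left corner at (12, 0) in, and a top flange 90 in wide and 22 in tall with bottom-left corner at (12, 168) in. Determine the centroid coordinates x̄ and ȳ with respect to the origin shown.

Part | A | x̄ᵢ | ȳᵢ | A·x̄ᵢ | A·ȳᵢ
web | 2280.00 | 6.00 | 95.00 | 13680.00 | 216600.00
bottom flange | 1980.00 | 57.00 | 11.00 | 112860.00 | 21780.00
top flange | 1980.00 | 57.00 | 179.00 | 112860.00 | 354420.00
Σ | 6240.00 |  |  | 239400.00 | 592800.00
x̄ = 239400.00 / 6240.00 = 38.37 in
ȳ = 592800.00 / 6240.00 = 95.00 in

x̄ = 38.37 in, ȳ = 95.00 in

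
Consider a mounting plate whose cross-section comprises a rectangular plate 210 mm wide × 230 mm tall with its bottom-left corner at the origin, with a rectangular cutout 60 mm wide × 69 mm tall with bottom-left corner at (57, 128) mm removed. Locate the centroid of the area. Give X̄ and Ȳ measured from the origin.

Part | A | x̄ᵢ | ȳᵢ | A·x̄ᵢ | A·ȳᵢ
plate | 48300.00 | 105.00 | 115.00 | 5071500.00 | 5554500.00
hole | -4140.00 | 87.00 | 162.50 | -360180.00 | -672750.00
Σ | 44160.00 |  |  | 4711320.00 | 4881750.00
X̄ = 4711320.00 / 44160.00 = 106.69 mm
Ȳ = 4881750.00 / 44160.00 = 110.55 mm

X̄ = 106.69 mm, Ȳ = 110.55 mm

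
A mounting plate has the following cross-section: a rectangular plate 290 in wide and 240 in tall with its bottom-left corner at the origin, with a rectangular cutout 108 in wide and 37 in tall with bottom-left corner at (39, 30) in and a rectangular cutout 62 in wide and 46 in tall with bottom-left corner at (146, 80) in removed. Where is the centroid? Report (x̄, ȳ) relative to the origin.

x̄ = 146.86 in, ȳ = 125.33 in

Part | A | x̄ᵢ | ȳᵢ | A·x̄ᵢ | A·ȳᵢ
plate | 69600.00 | 145.00 | 120.00 | 10092000.00 | 8352000.00
hole 1 | -3996.00 | 93.00 | 48.50 | -371628.00 | -193806.00
hole 2 | -2852.00 | 177.00 | 103.00 | -504804.00 | -293756.00
Σ | 62752.00 |  |  | 9215568.00 | 7864438.00
x̄ = 9215568.00 / 62752.00 = 146.86 in
ȳ = 7864438.00 / 62752.00 = 125.33 in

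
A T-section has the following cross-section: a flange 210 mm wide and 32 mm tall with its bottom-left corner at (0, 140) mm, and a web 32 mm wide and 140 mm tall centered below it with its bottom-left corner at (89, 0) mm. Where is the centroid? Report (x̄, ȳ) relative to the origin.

x̄ = 105.00 mm, ȳ = 121.60 mm

web: A = 32 × 140 = 4480.00, centroid at (105.00, 70.00).
flange: A = 210 × 32 = 6720.00, centroid at (105.00, 156.00).
ΣA = 11200.00 mm², ΣAx̄ = 1176000.00 mm³, ΣAȳ = 1361920.00 mm³.
x̄ = 1176000.00/11200.00 = 105.00 mm; ȳ = 1361920.00/11200.00 = 121.60 mm.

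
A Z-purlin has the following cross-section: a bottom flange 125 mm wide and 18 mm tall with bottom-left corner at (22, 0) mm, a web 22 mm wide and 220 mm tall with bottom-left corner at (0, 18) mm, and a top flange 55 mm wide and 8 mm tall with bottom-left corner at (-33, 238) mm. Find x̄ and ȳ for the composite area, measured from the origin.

bottom flange: A = 125 × 18 = 2250.00, centroid at (84.50, 9.00).
web: A = 22 × 220 = 4840.00, centroid at (11.00, 128.00).
top flange: A = 55 × 8 = 440.00, centroid at (-5.50, 242.00).
ΣA = 7530.00 mm², ΣAx̄ = 240945.00 mm³, ΣAȳ = 746250.00 mm³.
x̄ = 240945.00/7530.00 = 32.00 mm; ȳ = 746250.00/7530.00 = 99.10 mm.

x̄ = 32.00 mm, ȳ = 99.10 mm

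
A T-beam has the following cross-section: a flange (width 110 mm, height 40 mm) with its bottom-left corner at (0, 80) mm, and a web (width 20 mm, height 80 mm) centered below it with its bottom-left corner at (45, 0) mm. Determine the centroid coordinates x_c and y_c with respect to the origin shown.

web: A = 20 × 80 = 1600.00, centroid at (55.00, 40.00).
flange: A = 110 × 40 = 4400.00, centroid at (55.00, 100.00).
ΣA = 6000.00 mm²
ΣAx_c = (1600.00)(55.00) + (4400.00)(55.00) = 330000.00 mm³
ΣAy_c = (1600.00)(40.00) + (4400.00)(100.00) = 504000.00 mm³
x_c = 330000.00 / 6000.00 = 55.00 mm
y_c = 504000.00 / 6000.00 = 84.00 mm

x_c = 55.00 mm, y_c = 84.00 mm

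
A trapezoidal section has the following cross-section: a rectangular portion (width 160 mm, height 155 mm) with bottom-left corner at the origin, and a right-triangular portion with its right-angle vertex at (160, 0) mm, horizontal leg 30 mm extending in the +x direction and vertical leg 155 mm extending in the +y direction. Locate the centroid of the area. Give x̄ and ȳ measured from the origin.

x̄ = 87.71 mm, ȳ = 75.29 mm

rectangular portion: A = 160 × 155 = 24800.00, centroid at (80.00, 77.50).
triangular portion: A = ½·30·155 = 2325.00, centroid at (170.00, 51.67).
ΣA = 27125.00 mm²
ΣAx̄ = (24800.00)(80.00) + (2325.00)(170.00) = 2379250.00 mm³
ΣAȳ = (24800.00)(77.50) + (2325.00)(51.67) = 2042125.00 mm³
x̄ = 2379250.00 / 27125.00 = 87.71 mm
ȳ = 2042125.00 / 27125.00 = 75.29 mm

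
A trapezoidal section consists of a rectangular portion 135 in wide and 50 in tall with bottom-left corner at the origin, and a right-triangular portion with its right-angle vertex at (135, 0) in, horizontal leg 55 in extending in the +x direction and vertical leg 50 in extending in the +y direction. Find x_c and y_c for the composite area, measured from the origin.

x_c = 82.03 in, y_c = 23.59 in

rectangular portion: A = 135 × 50 = 6750.00, centroid at (67.50, 25.00).
triangular portion: A = ½·55·50 = 1375.00, centroid at (153.33, 16.67).
ΣA = 8125.00 in²
ΣAx_c = (6750.00)(67.50) + (1375.00)(153.33) = 666458.33 in³
ΣAy_c = (6750.00)(25.00) + (1375.00)(16.67) = 191666.67 in³
x_c = 666458.33 / 8125.00 = 82.03 in
y_c = 191666.67 / 8125.00 = 23.59 in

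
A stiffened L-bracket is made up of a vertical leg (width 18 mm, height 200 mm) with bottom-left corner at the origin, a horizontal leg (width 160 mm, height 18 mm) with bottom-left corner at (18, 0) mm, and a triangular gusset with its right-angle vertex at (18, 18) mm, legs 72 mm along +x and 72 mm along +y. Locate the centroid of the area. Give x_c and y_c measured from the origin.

Part | A | x̄ᵢ | ȳᵢ | A·x̄ᵢ | A·ȳᵢ
vertical leg | 3600.00 | 9.00 | 100.00 | 32400.00 | 360000.00
horizontal leg | 2880.00 | 98.00 | 9.00 | 282240.00 | 25920.00
gusset | 2592.00 | 42.00 | 42.00 | 108864.00 | 108864.00
Σ | 9072.00 |  |  | 423504.00 | 494784.00
x_c = 423504.00 / 9072.00 = 46.68 mm
y_c = 494784.00 / 9072.00 = 54.54 mm

x_c = 46.68 mm, y_c = 54.54 mm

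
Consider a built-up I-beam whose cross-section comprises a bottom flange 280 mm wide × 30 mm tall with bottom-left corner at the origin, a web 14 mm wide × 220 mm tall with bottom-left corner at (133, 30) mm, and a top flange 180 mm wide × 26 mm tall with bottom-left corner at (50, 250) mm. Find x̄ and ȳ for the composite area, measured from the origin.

x̄ = 140.00 mm, ȳ = 110.65 mm

bottom flange: A = 280 × 30 = 8400.00, centroid at (140.00, 15.00).
web: A = 14 × 220 = 3080.00, centroid at (140.00, 140.00).
top flange: A = 180 × 26 = 4680.00, centroid at (140.00, 263.00).
ΣA = 16160.00 mm²
ΣAx̄ = (8400.00)(140.00) + (3080.00)(140.00) + (4680.00)(140.00) = 2262400.00 mm³
ΣAȳ = (8400.00)(15.00) + (3080.00)(140.00) + (4680.00)(263.00) = 1788040.00 mm³
x̄ = 2262400.00 / 16160.00 = 140.00 mm
ȳ = 1788040.00 / 16160.00 = 110.65 mm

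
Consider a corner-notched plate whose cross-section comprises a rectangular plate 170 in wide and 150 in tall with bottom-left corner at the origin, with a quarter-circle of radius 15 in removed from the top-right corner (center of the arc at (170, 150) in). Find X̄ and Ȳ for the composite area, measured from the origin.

Part | A | x̄ᵢ | ȳᵢ | A·x̄ᵢ | A·ȳᵢ
plate | 25500.00 | 85.00 | 75.00 | 2167500.00 | 1912500.00
removed quarter-circle | -176.71 | 163.63 | 143.63 | -28916.48 | -25382.19
Σ | 25323.29 |  |  | 2138583.52 | 1887117.81
X̄ = 2138583.52 / 25323.29 = 84.45 in
Ȳ = 1887117.81 / 25323.29 = 74.52 in

X̄ = 84.45 in, Ȳ = 74.52 in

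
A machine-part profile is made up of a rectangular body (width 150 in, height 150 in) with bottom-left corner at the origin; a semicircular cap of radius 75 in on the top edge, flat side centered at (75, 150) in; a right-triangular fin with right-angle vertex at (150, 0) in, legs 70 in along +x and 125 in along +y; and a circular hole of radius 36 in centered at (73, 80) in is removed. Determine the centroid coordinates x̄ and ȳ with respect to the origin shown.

rectangular body: A = 150 × 150 = 22500.00, centroid at (75.00, 75.00).
semicircular top: A = ½π·75² = 8835.73, centroid at (75.00, 181.83).
triangular fin: A = ½·70·125 = 4375.00, centroid at (173.33, 41.67).
hole: A = −π·36² = -4071.50, centroid at (73.00, 80.00).
ΣA = 31639.23 in²
ΣAx̄ = (22500.00)(75.00) + (8835.73)(75.00) + (4375.00)(173.33) + (-4071.50)(73.00) = 2811293.24 in³
ΣAȳ = (22500.00)(75.00) + (8835.73)(181.83) + (4375.00)(41.67) + (-4071.50)(80.00) = 3150680.74 in³
x̄ = 2811293.24 / 31639.23 = 88.85 in
ȳ = 3150680.74 / 31639.23 = 99.58 in

x̄ = 88.85 in, ȳ = 99.58 in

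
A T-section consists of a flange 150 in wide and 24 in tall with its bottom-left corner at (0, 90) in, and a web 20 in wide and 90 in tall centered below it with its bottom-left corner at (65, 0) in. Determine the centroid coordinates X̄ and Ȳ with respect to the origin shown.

X̄ = 75.00 in, Ȳ = 83.00 in

web: A = 20 × 90 = 1800.00, centroid at (75.00, 45.00).
flange: A = 150 × 24 = 3600.00, centroid at (75.00, 102.00).
ΣA = 5400.00 in², ΣAX̄ = 405000.00 in³, ΣAȲ = 448200.00 in³.
X̄ = 405000.00/5400.00 = 75.00 in; Ȳ = 448200.00/5400.00 = 83.00 in.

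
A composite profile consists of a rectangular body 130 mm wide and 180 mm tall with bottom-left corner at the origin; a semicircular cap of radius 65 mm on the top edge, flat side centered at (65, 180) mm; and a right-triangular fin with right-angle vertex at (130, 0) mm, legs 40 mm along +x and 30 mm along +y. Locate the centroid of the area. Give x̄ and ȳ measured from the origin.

rectangular body: A = 130 × 180 = 23400.00, centroid at (65.00, 90.00).
semicircular top: A = ½π·65² = 6636.61, centroid at (65.00, 207.59).
triangular fin: A = ½·40·30 = 600.00, centroid at (143.33, 10.00).
ΣA = 30636.61 mm²
ΣAx̄ = (23400.00)(65.00) + (6636.61)(65.00) + (600.00)(143.33) = 2038379.94 mm³
ΣAȳ = (23400.00)(90.00) + (6636.61)(207.59) + (600.00)(10.00) = 3489673.94 mm³
x̄ = 2038379.94 / 30636.61 = 66.53 mm
ȳ = 3489673.94 / 30636.61 = 113.91 mm

x̄ = 66.53 mm, ȳ = 113.91 mm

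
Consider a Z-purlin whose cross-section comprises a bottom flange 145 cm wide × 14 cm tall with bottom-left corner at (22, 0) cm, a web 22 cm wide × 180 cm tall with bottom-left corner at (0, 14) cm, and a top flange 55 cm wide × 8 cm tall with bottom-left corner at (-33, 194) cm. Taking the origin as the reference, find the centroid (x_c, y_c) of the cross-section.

bottom flange: A = 145 × 14 = 2030.00, centroid at (94.50, 7.00).
web: A = 22 × 180 = 3960.00, centroid at (11.00, 104.00).
top flange: A = 55 × 8 = 440.00, centroid at (-5.50, 198.00).
ΣA = 6430.00 cm², ΣAx_c = 232975.00 cm³, ΣAy_c = 513170.00 cm³.
x_c = 232975.00/6430.00 = 36.23 cm; y_c = 513170.00/6430.00 = 79.81 cm.

x_c = 36.23 cm, y_c = 79.81 cm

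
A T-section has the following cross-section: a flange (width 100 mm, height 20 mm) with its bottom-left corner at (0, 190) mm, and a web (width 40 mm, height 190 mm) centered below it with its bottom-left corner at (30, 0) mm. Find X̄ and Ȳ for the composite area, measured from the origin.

X̄ = 50.00 mm, Ȳ = 116.88 mm

Part | A | x̄ᵢ | ȳᵢ | A·x̄ᵢ | A·ȳᵢ
web | 7600.00 | 50.00 | 95.00 | 380000.00 | 722000.00
flange | 2000.00 | 50.00 | 200.00 | 100000.00 | 400000.00
Σ | 9600.00 |  |  | 480000.00 | 1122000.00
X̄ = 480000.00 / 9600.00 = 50.00 mm
Ȳ = 1122000.00 / 9600.00 = 116.88 mm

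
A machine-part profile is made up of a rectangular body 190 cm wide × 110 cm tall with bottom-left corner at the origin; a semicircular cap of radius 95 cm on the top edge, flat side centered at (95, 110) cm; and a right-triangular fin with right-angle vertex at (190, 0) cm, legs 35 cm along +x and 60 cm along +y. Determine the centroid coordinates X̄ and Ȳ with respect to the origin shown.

Part | A | x̄ᵢ | ȳᵢ | A·x̄ᵢ | A·ȳᵢ
rectangular body | 20900.00 | 95.00 | 55.00 | 1985500.00 | 1149500.00
semicircular top | 14176.44 | 95.00 | 150.32 | 1346761.50 | 2130991.39
triangular fin | 1050.00 | 201.67 | 20.00 | 211750.00 | 21000.00
Σ | 36126.44 |  |  | 3544011.50 | 3301491.39
X̄ = 3544011.50 / 36126.44 = 98.10 cm
Ȳ = 3301491.39 / 36126.44 = 91.39 cm

X̄ = 98.10 cm, Ȳ = 91.39 cm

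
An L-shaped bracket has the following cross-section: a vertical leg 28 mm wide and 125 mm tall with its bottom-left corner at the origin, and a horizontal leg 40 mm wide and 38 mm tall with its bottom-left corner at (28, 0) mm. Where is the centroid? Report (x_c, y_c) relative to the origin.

vertical leg: A = 28 × 125 = 3500.00, centroid at (14.00, 62.50).
horizontal leg: A = 40 × 38 = 1520.00, centroid at (48.00, 19.00).
ΣA = 5020.00 mm²
ΣAx_c = (3500.00)(14.00) + (1520.00)(48.00) = 121960.00 mm³
ΣAy_c = (3500.00)(62.50) + (1520.00)(19.00) = 247630.00 mm³
x_c = 121960.00 / 5020.00 = 24.29 mm
y_c = 247630.00 / 5020.00 = 49.33 mm

x_c = 24.29 mm, y_c = 49.33 mm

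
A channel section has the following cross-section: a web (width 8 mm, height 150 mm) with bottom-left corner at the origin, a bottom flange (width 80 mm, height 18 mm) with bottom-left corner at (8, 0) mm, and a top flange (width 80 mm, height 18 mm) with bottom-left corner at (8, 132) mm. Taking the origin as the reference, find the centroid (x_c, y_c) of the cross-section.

x_c = 35.06 mm, y_c = 75.00 mm

web: A = 8 × 150 = 1200.00, centroid at (4.00, 75.00).
bottom flange: A = 80 × 18 = 1440.00, centroid at (48.00, 9.00).
top flange: A = 80 × 18 = 1440.00, centroid at (48.00, 141.00).
ΣA = 4080.00 mm², ΣAx_c = 143040.00 mm³, ΣAy_c = 306000.00 mm³.
x_c = 143040.00/4080.00 = 35.06 mm; y_c = 306000.00/4080.00 = 75.00 mm.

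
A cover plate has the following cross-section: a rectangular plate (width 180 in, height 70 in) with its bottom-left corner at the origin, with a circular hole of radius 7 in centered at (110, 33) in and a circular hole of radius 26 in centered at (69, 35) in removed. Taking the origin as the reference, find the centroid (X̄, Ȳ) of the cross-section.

Part | A | x̄ᵢ | ȳᵢ | A·x̄ᵢ | A·ȳᵢ
plate | 12600.00 | 90.00 | 35.00 | 1134000.00 | 441000.00
hole 1 | -153.94 | 110.00 | 33.00 | -16933.18 | -5079.96
hole 2 | -2123.72 | 69.00 | 35.00 | -146536.45 | -74330.08
Σ | 10322.35 |  |  | 970530.37 | 361589.96
X̄ = 970530.37 / 10322.35 = 94.02 in
Ȳ = 361589.96 / 10322.35 = 35.03 in

X̄ = 94.02 in, Ȳ = 35.03 in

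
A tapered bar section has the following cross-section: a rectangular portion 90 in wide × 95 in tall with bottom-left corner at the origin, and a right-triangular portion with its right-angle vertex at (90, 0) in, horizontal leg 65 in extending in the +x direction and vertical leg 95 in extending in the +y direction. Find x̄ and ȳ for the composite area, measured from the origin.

rectangular portion: A = 90 × 95 = 8550.00, centroid at (45.00, 47.50).
triangular portion: A = ½·65·95 = 3087.50, centroid at (111.67, 31.67).
ΣA = 11637.50 in², ΣAx̄ = 729520.83 in³, ΣAȳ = 503895.83 in³.
x̄ = 729520.83/11637.50 = 62.69 in; ȳ = 503895.83/11637.50 = 43.30 in.

x̄ = 62.69 in, ȳ = 43.30 in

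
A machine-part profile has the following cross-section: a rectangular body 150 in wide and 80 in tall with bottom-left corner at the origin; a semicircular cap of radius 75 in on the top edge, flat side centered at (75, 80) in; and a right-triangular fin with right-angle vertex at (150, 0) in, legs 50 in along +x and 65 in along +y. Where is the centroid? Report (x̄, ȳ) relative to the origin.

rectangular body: A = 150 × 80 = 12000.00, centroid at (75.00, 40.00).
semicircular top: A = ½π·75² = 8835.73, centroid at (75.00, 111.83).
triangular fin: A = ½·50·65 = 1625.00, centroid at (166.67, 21.67).
ΣA = 22460.73 in²
ΣAx̄ = (12000.00)(75.00) + (8835.73)(75.00) + (1625.00)(166.67) = 1833513.03 in³
ΣAȳ = (12000.00)(40.00) + (8835.73)(111.83) + (1625.00)(21.67) = 1503316.68 in³
x̄ = 1833513.03 / 22460.73 = 81.63 in
ȳ = 1503316.68 / 22460.73 = 66.93 in

x̄ = 81.63 in, ȳ = 66.93 in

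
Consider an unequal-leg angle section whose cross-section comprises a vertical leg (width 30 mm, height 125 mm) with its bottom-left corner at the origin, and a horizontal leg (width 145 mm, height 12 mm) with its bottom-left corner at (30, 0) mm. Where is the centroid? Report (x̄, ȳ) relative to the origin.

x̄ = 42.73 mm, ȳ = 44.59 mm

vertical leg: A = 30 × 125 = 3750.00, centroid at (15.00, 62.50).
horizontal leg: A = 145 × 12 = 1740.00, centroid at (102.50, 6.00).
ΣA = 5490.00 mm²
ΣAx̄ = (3750.00)(15.00) + (1740.00)(102.50) = 234600.00 mm³
ΣAȳ = (3750.00)(62.50) + (1740.00)(6.00) = 244815.00 mm³
x̄ = 234600.00 / 5490.00 = 42.73 mm
ȳ = 244815.00 / 5490.00 = 44.59 mm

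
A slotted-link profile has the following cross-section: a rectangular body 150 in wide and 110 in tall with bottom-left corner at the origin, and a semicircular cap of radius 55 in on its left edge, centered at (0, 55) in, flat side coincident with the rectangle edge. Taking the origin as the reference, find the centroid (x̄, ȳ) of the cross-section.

x̄ = 53.01 in, ȳ = 55.00 in

Part | A | x̄ᵢ | ȳᵢ | A·x̄ᵢ | A·ȳᵢ
rectangular body | 16500.00 | 75.00 | 55.00 | 1237500.00 | 907500.00
semicircular end | 4751.66 | -23.34 | 55.00 | -110916.67 | 261341.24
Σ | 21251.66 |  |  | 1126583.33 | 1168841.24
x̄ = 1126583.33 / 21251.66 = 53.01 in
ȳ = 1168841.24 / 21251.66 = 55.00 in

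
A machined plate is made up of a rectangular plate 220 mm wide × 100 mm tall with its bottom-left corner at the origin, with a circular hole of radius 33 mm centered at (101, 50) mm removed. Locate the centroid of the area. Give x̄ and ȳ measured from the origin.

plate: A = 220 × 100 = 22000.00, centroid at (110.00, 50.00).
hole: A = −π·33² = -3421.19, centroid at (101.00, 50.00).
ΣA = 18578.81 mm², ΣAx̄ = 2074459.37 mm³, ΣAȳ = 928940.28 mm³.
x̄ = 2074459.37/18578.81 = 111.66 mm; ȳ = 928940.28/18578.81 = 50.00 mm.

x̄ = 111.66 mm, ȳ = 50.00 mm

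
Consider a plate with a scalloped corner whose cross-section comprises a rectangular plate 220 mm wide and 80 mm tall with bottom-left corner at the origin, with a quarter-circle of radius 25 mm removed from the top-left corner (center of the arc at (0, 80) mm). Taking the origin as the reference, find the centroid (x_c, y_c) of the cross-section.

x_c = 112.85 mm, y_c = 39.16 mm

plate: A = 220 × 80 = 17600.00, centroid at (110.00, 40.00).
removed quarter-circle: A = −¼π·25² = -490.87, centroid at (10.61, 69.39).
ΣA = 17109.13 mm²
ΣAx_c = (17600.00)(110.00) + (-490.87)(10.61) = 1930791.67 mm³
ΣAy_c = (17600.00)(40.00) + (-490.87)(69.39) = 669938.43 mm³
x_c = 1930791.67 / 17109.13 = 112.85 mm
y_c = 669938.43 / 17109.13 = 39.16 mm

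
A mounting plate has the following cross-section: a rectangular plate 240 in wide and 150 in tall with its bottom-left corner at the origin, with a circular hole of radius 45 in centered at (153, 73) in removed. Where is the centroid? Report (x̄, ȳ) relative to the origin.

x̄ = 112.92 in, ȳ = 75.43 in

plate: A = 240 × 150 = 36000.00, centroid at (120.00, 75.00).
hole: A = −π·45² = -6361.73, centroid at (153.00, 73.00).
ΣA = 29638.27 in²
ΣAx̄ = (36000.00)(120.00) + (-6361.73)(153.00) = 3346656.06 in³
ΣAȳ = (36000.00)(75.00) + (-6361.73)(73.00) = 2235594.07 in³
x̄ = 3346656.06 / 29638.27 = 112.92 in
ȳ = 2235594.07 / 29638.27 = 75.43 in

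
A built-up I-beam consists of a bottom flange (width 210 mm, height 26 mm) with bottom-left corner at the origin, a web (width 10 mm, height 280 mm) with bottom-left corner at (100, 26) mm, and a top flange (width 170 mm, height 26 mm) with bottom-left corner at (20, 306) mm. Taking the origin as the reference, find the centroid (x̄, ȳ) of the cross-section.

bottom flange: A = 210 × 26 = 5460.00, centroid at (105.00, 13.00).
web: A = 10 × 280 = 2800.00, centroid at (105.00, 166.00).
top flange: A = 170 × 26 = 4420.00, centroid at (105.00, 319.00).
ΣA = 12680.00 mm², ΣAx̄ = 1331400.00 mm³, ΣAȳ = 1945760.00 mm³.
x̄ = 1331400.00/12680.00 = 105.00 mm; ȳ = 1945760.00/12680.00 = 153.45 mm.

x̄ = 105.00 mm, ȳ = 153.45 mm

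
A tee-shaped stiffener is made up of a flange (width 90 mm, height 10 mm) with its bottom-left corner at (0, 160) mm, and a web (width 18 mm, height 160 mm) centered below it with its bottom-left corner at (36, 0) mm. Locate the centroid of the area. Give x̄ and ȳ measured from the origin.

web: A = 18 × 160 = 2880.00, centroid at (45.00, 80.00).
flange: A = 90 × 10 = 900.00, centroid at (45.00, 165.00).
ΣA = 3780.00 mm²
ΣAx̄ = (2880.00)(45.00) + (900.00)(45.00) = 170100.00 mm³
ΣAȳ = (2880.00)(80.00) + (900.00)(165.00) = 378900.00 mm³
x̄ = 170100.00 / 3780.00 = 45.00 mm
ȳ = 378900.00 / 3780.00 = 100.24 mm

x̄ = 45.00 mm, ȳ = 100.24 mm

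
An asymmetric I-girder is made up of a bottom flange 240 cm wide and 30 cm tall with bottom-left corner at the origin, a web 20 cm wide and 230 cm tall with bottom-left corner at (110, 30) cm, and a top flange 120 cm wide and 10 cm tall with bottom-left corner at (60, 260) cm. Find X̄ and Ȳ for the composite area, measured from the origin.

X̄ = 120.00 cm, Ȳ = 84.08 cm

bottom flange: A = 240 × 30 = 7200.00, centroid at (120.00, 15.00).
web: A = 20 × 230 = 4600.00, centroid at (120.00, 145.00).
top flange: A = 120 × 10 = 1200.00, centroid at (120.00, 265.00).
ΣA = 13000.00 cm², ΣAX̄ = 1560000.00 cm³, ΣAȲ = 1093000.00 cm³.
X̄ = 1560000.00/13000.00 = 120.00 cm; Ȳ = 1093000.00/13000.00 = 84.08 cm.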